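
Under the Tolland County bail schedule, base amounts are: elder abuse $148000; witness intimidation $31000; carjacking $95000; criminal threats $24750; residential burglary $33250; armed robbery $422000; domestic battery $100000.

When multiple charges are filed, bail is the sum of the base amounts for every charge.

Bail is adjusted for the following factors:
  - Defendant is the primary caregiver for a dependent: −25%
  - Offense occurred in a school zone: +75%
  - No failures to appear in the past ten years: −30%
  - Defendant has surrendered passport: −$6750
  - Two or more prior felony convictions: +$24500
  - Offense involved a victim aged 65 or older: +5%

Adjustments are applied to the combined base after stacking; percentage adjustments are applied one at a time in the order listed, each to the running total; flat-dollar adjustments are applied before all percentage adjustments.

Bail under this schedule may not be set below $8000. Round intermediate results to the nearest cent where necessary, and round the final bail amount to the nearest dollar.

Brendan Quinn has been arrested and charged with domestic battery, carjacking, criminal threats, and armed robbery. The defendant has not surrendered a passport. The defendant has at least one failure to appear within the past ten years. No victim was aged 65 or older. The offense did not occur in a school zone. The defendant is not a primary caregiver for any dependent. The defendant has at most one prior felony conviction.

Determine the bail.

Base amounts from the schedule: domestic battery $100000; carjacking $95000; criminal threats $24750; armed robbery $422000.
Stacking rule: sum of all bases. $100000 + $95000 + $24750 + $422000 = $641750.
No adjustment factors apply to this defendant.
$641750 is at or above the $8000 minimum.

$641750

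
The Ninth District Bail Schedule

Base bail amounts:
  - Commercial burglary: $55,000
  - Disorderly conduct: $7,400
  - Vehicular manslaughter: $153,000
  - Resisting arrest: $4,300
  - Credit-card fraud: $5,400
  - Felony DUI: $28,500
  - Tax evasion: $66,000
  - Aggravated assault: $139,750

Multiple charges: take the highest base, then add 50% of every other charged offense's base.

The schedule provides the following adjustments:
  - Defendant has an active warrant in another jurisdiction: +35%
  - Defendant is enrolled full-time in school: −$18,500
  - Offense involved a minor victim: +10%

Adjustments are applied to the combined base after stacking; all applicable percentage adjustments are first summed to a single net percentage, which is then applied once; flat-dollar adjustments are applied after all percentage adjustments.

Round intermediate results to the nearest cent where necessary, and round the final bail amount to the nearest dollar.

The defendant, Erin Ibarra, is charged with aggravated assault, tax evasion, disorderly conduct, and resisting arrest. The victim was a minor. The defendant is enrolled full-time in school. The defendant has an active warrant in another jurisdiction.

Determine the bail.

Base amounts from the schedule: aggravated assault $139,750; tax evasion $66,000; disorderly conduct $7,400; resisting arrest $4,300.
Stacking rule: highest base plus 50% of each additional charge. Highest is aggravated assault at $139,750. Additional: $66,000 × 50% = $33,000; $7,400 × 50% = $3,700; $4,300 × 50% = $2,150. Combined base = $139,750 + $38,850 = $178,600.
Net percentage adjustment: +35% +10% = +45%. $178,600 × 1.45 = $258,970.
Defendant is enrolled full-time in school (−$18,500 flat): $258,970 − $18,500 = $240,470.

$240,470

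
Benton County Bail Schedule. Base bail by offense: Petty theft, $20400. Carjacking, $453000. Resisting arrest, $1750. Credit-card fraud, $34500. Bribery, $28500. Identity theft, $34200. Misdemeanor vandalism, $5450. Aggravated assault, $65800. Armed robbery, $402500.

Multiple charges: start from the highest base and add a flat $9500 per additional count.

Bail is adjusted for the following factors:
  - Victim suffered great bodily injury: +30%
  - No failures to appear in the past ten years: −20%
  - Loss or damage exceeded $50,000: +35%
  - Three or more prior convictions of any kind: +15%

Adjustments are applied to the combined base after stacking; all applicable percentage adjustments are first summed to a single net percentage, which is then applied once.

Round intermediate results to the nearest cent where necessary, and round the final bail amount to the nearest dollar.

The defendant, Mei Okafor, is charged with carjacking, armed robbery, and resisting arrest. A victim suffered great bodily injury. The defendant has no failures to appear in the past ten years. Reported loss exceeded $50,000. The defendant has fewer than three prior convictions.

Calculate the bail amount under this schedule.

$684400

Base amounts from the schedule: carjacking $453000; armed robbery $402500; resisting arrest $1750.
Stacking rule: highest base plus $9500 per additional charge. Highest is carjacking at $453000; 2 additional charges → +$19000. Combined base = $472000.
Net percentage adjustment: +30% −20% +35% = +45%. $472000 × 1.45 = $684400.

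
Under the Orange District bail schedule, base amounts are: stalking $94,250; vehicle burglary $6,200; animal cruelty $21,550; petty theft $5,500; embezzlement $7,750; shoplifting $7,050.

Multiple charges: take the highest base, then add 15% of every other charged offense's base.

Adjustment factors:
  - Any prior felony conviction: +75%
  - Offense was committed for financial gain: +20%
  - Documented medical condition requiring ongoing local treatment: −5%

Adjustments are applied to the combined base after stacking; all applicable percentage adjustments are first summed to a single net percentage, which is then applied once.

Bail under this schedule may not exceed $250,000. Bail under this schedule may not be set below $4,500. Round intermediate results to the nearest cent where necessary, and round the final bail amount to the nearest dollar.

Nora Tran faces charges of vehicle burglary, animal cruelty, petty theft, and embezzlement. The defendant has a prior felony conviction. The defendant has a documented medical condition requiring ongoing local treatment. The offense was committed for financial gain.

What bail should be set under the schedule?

$46,488

Base amounts from the schedule: vehicle burglary $6,200; animal cruelty $21,550; petty theft $5,500; embezzlement $7,750.
Stacking rule: highest base plus 15% of each additional charge. Highest is animal cruelty at $21,550. Additional: $6,200 × 15% = $930; $5,500 × 15% = $825; $7,750 × 15% = $1,162.50. Combined base = $21,550 + $2,917.50 = $24,467.50.
Net percentage adjustment: +75% +20% −5% = +90%. $24,467.50 × 1.9 = $46,488.25.
$46,488.25 is within the $250,000 maximum.
$46,488.25 is at or above the $4,500 minimum.
Rounded to the nearest dollar: $46,488.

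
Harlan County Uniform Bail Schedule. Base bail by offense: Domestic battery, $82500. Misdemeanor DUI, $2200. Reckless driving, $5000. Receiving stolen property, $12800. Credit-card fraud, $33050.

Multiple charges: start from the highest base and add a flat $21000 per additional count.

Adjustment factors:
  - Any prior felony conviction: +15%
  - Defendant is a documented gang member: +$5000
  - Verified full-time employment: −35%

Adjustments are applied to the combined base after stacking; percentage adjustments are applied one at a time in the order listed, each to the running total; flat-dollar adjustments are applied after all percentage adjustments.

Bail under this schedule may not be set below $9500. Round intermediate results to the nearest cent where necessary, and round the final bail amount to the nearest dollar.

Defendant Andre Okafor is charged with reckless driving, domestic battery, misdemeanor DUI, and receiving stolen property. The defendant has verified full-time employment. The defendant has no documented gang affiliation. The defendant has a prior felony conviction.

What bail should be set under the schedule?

Base amounts from the schedule: reckless driving $5000; domestic battery $82500; misdemeanor DUI $2200; receiving stolen property $12800.
Stacking rule: highest base plus $21000 per additional charge. Highest is domestic battery at $82500; 3 additional charges → +$63000. Combined base = $145500.
Any prior felony conviction (+15%): $145500 × 1.15 = $167325.
Verified full-time employment (−35%): $167325 × 0.65 = $108761.25.
$108761.25 is at or above the $9500 minimum.
Rounded to the nearest dollar: $108761.

$108761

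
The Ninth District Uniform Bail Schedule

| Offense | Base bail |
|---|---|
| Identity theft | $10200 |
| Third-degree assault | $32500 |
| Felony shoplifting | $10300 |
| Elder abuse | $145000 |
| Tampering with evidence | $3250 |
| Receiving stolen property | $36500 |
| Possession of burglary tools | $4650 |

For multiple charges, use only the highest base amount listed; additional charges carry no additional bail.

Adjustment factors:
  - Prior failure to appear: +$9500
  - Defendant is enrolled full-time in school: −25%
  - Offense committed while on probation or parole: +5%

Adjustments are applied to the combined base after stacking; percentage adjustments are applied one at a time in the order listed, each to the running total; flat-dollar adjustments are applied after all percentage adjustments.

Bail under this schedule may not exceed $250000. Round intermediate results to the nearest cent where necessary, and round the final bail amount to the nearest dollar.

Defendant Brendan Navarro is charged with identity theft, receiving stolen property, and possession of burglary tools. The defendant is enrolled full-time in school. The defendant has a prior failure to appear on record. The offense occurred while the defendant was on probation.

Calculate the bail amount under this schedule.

$38244

Base amounts from the schedule: identity theft $10200; receiving stolen property $36500; possession of burglary tools $4650.
Stacking rule: use the highest base only. Highest is receiving stolen property at $36500. Combined base = $36500.
Defendant is enrolled full-time in school (−25%): $36500 × 0.75 = $27375.
Offense committed while on probation or parole (+5%): $27375 × 1.05 = $28743.75.
Prior failure to appear (+$9500 flat): $28743.75 + $9500 = $38243.75.
$38243.75 is within the $250000 maximum.
Rounded to the nearest dollar: $38244.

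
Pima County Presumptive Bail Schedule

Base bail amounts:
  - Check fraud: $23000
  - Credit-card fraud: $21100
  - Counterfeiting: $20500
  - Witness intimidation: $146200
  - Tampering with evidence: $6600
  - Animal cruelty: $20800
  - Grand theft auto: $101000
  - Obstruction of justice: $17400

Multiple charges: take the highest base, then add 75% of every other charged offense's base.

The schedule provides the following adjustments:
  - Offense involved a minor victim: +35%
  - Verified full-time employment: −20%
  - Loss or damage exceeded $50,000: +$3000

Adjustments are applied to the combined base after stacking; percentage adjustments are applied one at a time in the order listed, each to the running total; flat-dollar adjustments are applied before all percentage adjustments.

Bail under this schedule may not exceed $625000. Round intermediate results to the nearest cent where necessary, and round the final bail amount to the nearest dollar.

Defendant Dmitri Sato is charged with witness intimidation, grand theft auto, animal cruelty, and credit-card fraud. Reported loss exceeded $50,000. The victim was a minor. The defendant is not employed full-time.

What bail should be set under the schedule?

$346106

Base amounts from the schedule: witness intimidation $146200; grand theft auto $101000; animal cruelty $20800; credit-card fraud $21100.
Stacking rule: highest base plus 75% of each additional charge. Highest is witness intimidation at $146200. Additional: $101000 × 75% = $75750; $20800 × 75% = $15600; $21100 × 75% = $15825. Combined base = $146200 + $107175 = $253375.
Loss or damage exceeded $50,000 (+$3000 flat): $253375 + $3000 = $256375.
Offense involved a minor victim (+35%): $256375 × 1.35 = $346106.25.
$346106.25 is within the $625000 maximum.
Rounded to the nearest dollar: $346106.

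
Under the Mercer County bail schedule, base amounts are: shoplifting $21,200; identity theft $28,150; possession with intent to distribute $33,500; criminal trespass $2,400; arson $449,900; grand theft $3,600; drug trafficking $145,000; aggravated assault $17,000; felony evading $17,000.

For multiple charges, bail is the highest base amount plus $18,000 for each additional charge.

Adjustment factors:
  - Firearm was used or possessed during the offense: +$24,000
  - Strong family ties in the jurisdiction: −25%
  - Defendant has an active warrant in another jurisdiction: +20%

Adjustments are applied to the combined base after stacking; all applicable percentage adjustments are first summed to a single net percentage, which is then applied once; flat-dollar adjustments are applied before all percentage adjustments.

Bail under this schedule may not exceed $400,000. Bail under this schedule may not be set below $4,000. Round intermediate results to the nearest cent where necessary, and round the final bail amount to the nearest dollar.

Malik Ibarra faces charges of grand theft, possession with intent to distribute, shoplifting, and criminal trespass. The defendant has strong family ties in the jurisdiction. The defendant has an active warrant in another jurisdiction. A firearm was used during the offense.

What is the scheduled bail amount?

Base amounts from the schedule: grand theft $3,600; possession with intent to distribute $33,500; shoplifting $21,200; criminal trespass $2,400.
Stacking rule: highest base plus $18,000 per additional charge. Highest is possession with intent to distribute at $33,500; 3 additional charges → +$54,000. Combined base = $87,500.
Firearm was used or possessed during the offense (+$24,000 flat): $87,500 + $24,000 = $111,500.
Net percentage adjustment: −25% +20% = −5%. $111,500 × 0.95 = $105,925.
$105,925 is within the $400,000 maximum.
$105,925 is at or above the $4,000 minimum.

$105,925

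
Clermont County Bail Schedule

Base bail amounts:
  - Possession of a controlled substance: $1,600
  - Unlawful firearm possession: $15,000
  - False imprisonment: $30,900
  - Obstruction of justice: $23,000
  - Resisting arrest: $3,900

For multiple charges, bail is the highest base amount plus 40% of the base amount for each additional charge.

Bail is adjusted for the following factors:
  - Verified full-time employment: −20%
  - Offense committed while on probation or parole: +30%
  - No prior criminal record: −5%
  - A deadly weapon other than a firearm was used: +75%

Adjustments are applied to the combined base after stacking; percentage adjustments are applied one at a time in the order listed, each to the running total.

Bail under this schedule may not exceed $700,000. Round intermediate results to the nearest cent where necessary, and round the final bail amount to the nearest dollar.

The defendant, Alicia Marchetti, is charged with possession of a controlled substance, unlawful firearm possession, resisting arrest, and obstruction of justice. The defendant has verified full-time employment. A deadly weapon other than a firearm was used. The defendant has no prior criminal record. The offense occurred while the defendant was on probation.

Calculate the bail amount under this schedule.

Base amounts from the schedule: possession of a controlled substance $1,600; unlawful firearm possession $15,000; resisting arrest $3,900; obstruction of justice $23,000.
Stacking rule: highest base plus 40% of each additional charge. Highest is obstruction of justice at $23,000. Additional: $1,600 × 40% = $640; $15,000 × 40% = $6,000; $3,900 × 40% = $1,560. Combined base = $23,000 + $8,200 = $31,200.
Verified full-time employment (−20%): $31,200 × 0.8 = $24,960.
Offense committed while on probation or parole (+30%): $24,960 × 1.3 = $32,448.
No prior criminal record (−5%): $32,448 × 0.95 = $30,825.60.
A deadly weapon other than a firearm was used (+75%): $30,825.60 × 1.75 = $53,944.80.
$53,944.80 is within the $700,000 maximum.
Rounded to the nearest dollar: $53,945.

$53,945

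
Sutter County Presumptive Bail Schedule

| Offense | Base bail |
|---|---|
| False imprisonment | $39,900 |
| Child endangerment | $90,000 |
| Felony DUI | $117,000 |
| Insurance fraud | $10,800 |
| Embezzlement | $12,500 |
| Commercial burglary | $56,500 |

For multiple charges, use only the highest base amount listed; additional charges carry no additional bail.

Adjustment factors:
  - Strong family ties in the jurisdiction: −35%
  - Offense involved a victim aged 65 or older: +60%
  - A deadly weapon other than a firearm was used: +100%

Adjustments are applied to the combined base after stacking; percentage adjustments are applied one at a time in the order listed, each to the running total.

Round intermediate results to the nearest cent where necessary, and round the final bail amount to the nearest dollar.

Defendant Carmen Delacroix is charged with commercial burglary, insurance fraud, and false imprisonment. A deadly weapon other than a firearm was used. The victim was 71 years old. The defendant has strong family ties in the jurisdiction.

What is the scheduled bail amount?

$117,520

Base amounts from the schedule: commercial burglary $56,500; insurance fraud $10,800; false imprisonment $39,900.
Stacking rule: use the highest base only. Highest is commercial burglary at $56,500. Combined base = $56,500.
Strong family ties in the jurisdiction (−35%): $56,500 × 0.65 = $36,725.
Offense involved a victim aged 65 or older (+60%): $36,725 × 1.6 = $58,760.
A deadly weapon other than a firearm was used (+100%): $58,760 × 2 = $117,520.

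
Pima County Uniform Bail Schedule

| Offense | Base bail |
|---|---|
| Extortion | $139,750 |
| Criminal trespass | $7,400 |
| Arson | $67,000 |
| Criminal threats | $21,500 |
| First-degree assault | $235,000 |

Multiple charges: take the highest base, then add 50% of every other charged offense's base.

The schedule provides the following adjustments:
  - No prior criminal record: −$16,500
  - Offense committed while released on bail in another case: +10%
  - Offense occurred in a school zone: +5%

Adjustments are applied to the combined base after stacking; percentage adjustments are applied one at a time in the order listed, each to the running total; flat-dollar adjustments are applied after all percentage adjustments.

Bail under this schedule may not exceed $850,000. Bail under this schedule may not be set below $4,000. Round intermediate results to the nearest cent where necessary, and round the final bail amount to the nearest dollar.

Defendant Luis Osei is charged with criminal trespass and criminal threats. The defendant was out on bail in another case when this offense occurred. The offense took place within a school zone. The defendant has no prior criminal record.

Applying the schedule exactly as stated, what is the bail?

$12,606

Base amounts from the schedule: criminal trespass $7,400; criminal threats $21,500.
Stacking rule: highest base plus 50% of each additional charge. Highest is criminal threats at $21,500. Additional: $7,400 × 50% = $3,700. Combined base = $21,500 + $3,700 = $25,200.
Offense committed while released on bail in another case (+10%): $25,200 × 1.1 = $27,720.
Offense occurred in a school zone (+5%): $27,720 × 1.05 = $29,106.
No prior criminal record (−$16,500 flat): $29,106 − $16,500 = $12,606.
$12,606 is within the $850,000 maximum.
$12,606 is at or above the $4,000 minimum.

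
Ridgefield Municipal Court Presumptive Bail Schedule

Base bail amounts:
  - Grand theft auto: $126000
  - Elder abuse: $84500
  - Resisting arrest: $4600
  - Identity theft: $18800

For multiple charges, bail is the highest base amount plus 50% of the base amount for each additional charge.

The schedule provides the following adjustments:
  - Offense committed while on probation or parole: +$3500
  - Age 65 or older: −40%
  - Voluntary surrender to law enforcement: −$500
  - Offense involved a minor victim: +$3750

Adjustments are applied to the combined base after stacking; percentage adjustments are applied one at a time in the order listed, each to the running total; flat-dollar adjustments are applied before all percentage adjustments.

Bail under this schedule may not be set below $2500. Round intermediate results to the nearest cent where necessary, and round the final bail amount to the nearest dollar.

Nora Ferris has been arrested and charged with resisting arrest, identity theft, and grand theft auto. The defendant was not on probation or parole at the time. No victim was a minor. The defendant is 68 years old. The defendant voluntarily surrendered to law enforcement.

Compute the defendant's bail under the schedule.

$82320

Base amounts from the schedule: resisting arrest $4600; identity theft $18800; grand theft auto $126000.
Stacking rule: highest base plus 50% of each additional charge. Highest is grand theft auto at $126000. Additional: $4600 × 50% = $2300; $18800 × 50% = $9400. Combined base = $126000 + $11700 = $137700.
Voluntary surrender to law enforcement (−$500 flat): $137700 − $500 = $137200.
Age 65 or older (−40%): $137200 × 0.6 = $82320.
$82320 is at or above the $2500 minimum.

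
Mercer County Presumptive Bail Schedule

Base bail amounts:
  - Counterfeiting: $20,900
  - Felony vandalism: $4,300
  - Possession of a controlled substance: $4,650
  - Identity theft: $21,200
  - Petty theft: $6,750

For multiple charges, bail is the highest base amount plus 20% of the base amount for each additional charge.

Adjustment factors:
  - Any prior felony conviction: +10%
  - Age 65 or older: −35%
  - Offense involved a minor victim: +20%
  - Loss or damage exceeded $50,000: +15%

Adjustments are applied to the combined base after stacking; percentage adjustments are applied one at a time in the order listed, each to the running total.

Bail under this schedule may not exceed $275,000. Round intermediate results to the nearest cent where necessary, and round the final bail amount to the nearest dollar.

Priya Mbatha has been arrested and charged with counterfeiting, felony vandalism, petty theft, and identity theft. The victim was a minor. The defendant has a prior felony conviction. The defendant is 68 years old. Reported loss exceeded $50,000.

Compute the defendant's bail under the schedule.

Base amounts from the schedule: counterfeiting $20,900; felony vandalism $4,300; petty theft $6,750; identity theft $21,200.
Stacking rule: highest base plus 20% of each additional charge. Highest is identity theft at $21,200. Additional: $20,900 × 20% = $4,180; $4,300 × 20% = $860; $6,750 × 20% = $1,350. Combined base = $21,200 + $6,390 = $27,590.
Any prior felony conviction (+10%): $27,590 × 1.1 = $30,349.
Age 65 or older (−35%): $30,349 × 0.65 = $19,726.85.
Offense involved a minor victim (+20%): $19,726.85 × 1.2 = $23,672.22.
Loss or damage exceeded $50,000 (+15%): $23,672.22 × 1.15 = $27,223.05.
$27,223.05 is within the $275,000 maximum.
Rounded to the nearest dollar: $27,223.

$27,223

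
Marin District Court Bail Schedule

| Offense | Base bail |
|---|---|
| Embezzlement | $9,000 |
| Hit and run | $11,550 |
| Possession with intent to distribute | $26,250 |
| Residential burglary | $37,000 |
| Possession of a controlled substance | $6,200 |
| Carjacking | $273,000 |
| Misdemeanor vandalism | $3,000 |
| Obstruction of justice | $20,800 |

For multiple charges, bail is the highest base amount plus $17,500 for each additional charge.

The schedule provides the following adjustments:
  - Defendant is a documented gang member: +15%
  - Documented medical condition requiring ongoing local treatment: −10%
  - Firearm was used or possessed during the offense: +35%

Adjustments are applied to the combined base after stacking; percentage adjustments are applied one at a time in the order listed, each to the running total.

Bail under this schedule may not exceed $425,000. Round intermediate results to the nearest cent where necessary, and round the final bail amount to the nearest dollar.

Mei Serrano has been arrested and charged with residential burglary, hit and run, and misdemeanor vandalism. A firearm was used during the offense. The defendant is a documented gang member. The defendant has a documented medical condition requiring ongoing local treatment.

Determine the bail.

$100,602

Base amounts from the schedule: residential burglary $37,000; hit and run $11,550; misdemeanor vandalism $3,000.
Stacking rule: highest base plus $17,500 per additional charge. Highest is residential burglary at $37,000; 2 additional charges → +$35,000. Combined base = $72,000.
Defendant is a documented gang member (+15%): $72,000 × 1.15 = $82,800.
Documented medical condition requiring ongoing local treatment (−10%): $82,800 × 0.9 = $74,520.
Firearm was used or possessed during the offense (+35%): $74,520 × 1.35 = $100,602.
$100,602 is within the $425,000 maximum.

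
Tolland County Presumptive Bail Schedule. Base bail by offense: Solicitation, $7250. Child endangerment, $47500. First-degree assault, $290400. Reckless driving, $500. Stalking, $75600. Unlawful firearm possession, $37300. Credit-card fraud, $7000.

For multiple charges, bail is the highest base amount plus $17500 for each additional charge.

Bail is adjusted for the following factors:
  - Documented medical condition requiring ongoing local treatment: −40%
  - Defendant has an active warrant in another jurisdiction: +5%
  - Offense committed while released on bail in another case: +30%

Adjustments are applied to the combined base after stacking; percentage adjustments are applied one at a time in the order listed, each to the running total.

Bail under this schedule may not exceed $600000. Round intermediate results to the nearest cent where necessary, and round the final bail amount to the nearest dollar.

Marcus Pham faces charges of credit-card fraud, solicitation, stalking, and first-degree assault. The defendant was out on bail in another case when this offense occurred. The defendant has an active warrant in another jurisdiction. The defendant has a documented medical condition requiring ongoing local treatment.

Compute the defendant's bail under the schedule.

Base amounts from the schedule: credit-card fraud $7000; solicitation $7250; stalking $75600; first-degree assault $290400.
Stacking rule: highest base plus $17500 per additional charge. Highest is first-degree assault at $290400; 3 additional charges → +$52500. Combined base = $342900.
Documented medical condition requiring ongoing local treatment (−40%): $342900 × 0.6 = $205740.
Defendant has an active warrant in another jurisdiction (+5%): $205740 × 1.05 = $216027.
Offense committed while released on bail in another case (+30%): $216027 × 1.3 = $280835.10.
$280835.10 is within the $600000 maximum.
Rounded to the nearest dollar: $280835.

$280835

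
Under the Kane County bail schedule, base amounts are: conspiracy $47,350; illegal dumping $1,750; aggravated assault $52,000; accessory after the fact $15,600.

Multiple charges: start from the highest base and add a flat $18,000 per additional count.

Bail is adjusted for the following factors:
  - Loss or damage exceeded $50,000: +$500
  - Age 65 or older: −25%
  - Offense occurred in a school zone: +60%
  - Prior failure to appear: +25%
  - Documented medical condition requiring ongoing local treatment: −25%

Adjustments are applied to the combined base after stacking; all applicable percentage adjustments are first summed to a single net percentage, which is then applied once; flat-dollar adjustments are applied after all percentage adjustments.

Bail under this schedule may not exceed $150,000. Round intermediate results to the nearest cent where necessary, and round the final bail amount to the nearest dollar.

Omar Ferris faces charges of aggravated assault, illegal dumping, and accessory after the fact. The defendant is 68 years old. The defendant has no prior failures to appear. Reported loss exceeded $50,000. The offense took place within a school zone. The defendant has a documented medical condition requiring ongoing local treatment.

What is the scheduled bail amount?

Base amounts from the schedule: aggravated assault $52,000; illegal dumping $1,750; accessory after the fact $15,600.
Stacking rule: highest base plus $18,000 per additional charge. Highest is aggravated assault at $52,000; 2 additional charges → +$36,000. Combined base = $88,000.
Net percentage adjustment: −25% +60% −25% = +10%. $88,000 × 1.1 = $96,800.
Loss or damage exceeded $50,000 (+$500 flat): $96,800 + $500 = $97,300.
$97,300 is within the $150,000 maximum.

$97,300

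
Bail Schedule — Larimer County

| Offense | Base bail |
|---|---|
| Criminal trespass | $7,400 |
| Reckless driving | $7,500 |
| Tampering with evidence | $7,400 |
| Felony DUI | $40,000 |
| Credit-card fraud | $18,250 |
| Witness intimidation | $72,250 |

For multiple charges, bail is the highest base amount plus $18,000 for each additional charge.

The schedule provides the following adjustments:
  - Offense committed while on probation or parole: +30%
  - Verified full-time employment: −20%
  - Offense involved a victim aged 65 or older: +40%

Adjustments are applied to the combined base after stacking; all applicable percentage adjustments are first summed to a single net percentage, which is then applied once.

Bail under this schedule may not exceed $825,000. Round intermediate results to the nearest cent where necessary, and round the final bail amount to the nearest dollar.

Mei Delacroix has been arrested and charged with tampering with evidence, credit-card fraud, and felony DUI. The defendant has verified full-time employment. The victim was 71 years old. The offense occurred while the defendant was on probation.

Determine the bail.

$114,000

Base amounts from the schedule: tampering with evidence $7,400; credit-card fraud $18,250; felony DUI $40,000.
Stacking rule: highest base plus $18,000 per additional charge. Highest is felony DUI at $40,000; 2 additional charges → +$36,000. Combined base = $76,000.
Net percentage adjustment: +30% −20% +40% = +50%. $76,000 × 1.5 = $114,000.
$114,000 is within the $825,000 maximum.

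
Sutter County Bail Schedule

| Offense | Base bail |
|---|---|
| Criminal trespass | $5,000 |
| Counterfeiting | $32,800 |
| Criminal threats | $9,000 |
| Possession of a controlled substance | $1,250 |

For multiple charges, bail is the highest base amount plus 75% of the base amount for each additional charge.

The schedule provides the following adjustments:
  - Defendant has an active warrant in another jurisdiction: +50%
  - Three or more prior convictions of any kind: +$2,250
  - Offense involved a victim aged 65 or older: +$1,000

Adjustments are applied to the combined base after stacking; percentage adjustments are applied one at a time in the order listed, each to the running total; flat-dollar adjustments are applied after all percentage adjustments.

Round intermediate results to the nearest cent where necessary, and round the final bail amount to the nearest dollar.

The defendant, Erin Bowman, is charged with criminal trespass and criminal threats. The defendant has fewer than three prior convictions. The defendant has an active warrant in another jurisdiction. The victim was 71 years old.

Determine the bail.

Base amounts from the schedule: criminal trespass $5,000; criminal threats $9,000.
Stacking rule: highest base plus 75% of each additional charge. Highest is criminal threats at $9,000. Additional: $5,000 × 75% = $3,750. Combined base = $9,000 + $3,750 = $12,750.
Defendant has an active warrant in another jurisdiction (+50%): $12,750 × 1.5 = $19,125.
Offense involved a victim aged 65 or older (+$1,000 flat): $19,125 + $1,000 = $20,125.

$20,125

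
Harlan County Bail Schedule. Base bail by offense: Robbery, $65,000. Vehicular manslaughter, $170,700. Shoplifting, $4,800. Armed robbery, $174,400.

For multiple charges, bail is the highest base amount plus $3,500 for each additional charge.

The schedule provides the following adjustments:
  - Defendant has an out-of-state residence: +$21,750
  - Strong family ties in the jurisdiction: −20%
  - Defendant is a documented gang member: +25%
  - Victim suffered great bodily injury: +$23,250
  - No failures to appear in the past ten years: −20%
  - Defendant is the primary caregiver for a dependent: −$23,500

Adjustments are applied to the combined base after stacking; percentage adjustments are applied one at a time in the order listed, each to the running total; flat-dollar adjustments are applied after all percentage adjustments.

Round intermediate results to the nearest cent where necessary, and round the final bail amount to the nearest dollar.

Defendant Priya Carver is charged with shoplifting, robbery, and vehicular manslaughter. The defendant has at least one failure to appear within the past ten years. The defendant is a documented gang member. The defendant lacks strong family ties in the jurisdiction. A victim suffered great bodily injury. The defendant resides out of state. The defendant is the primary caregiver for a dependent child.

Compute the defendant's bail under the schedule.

Base amounts from the schedule: shoplifting $4,800; robbery $65,000; vehicular manslaughter $170,700.
Stacking rule: highest base plus $3,500 per additional charge. Highest is vehicular manslaughter at $170,700; 2 additional charges → +$7,000. Combined base = $177,700.
Defendant is a documented gang member (+25%): $177,700 × 1.25 = $222,125.
Defendant has an out-of-state residence (+$21,750 flat): $222,125 + $21,750 = $243,875.
Victim suffered great bodily injury (+$23,250 flat): $243,875 + $23,250 = $267,125.
Defendant is the primary caregiver for a dependent (−$23,500 flat): $267,125 − $23,500 = $243,625.

$243,625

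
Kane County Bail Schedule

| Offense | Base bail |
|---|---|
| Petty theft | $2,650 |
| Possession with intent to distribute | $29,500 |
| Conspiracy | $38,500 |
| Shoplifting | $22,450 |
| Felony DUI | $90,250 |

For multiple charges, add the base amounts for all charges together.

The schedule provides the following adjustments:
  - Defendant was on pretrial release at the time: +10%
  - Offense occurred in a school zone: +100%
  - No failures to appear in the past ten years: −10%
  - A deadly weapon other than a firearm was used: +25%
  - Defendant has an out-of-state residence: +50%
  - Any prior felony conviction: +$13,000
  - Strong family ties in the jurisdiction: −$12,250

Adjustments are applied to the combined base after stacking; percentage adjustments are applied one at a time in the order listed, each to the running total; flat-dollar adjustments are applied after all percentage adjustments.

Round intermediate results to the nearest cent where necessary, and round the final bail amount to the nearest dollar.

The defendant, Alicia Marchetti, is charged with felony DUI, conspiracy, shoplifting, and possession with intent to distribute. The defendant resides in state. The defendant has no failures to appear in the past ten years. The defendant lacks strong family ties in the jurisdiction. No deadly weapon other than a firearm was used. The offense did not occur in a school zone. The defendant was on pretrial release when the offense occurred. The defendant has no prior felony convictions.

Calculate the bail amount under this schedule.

Base amounts from the schedule: felony DUI $90,250; conspiracy $38,500; shoplifting $22,450; possession with intent to distribute $29,500.
Stacking rule: sum of all bases. $90,250 + $38,500 + $22,450 + $29,500 = $180,700.
Defendant was on pretrial release at the time (+10%): $180,700 × 1.1 = $198,770.
No failures to appear in the past ten years (−10%): $198,770 × 0.9 = $178,893.

$178,893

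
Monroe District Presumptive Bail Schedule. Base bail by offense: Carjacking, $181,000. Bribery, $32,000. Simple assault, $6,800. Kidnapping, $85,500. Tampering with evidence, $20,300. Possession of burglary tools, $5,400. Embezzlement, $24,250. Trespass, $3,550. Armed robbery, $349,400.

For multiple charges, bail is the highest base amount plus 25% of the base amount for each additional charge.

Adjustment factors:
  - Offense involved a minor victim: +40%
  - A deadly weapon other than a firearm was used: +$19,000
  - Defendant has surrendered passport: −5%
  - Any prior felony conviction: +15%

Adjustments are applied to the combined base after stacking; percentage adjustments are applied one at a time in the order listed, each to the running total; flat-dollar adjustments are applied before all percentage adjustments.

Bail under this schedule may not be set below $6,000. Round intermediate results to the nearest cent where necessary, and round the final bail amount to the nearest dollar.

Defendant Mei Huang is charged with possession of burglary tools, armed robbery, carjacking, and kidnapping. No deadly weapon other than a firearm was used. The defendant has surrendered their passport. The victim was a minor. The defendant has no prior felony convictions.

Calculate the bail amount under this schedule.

Base amounts from the schedule: possession of burglary tools $5,400; armed robbery $349,400; carjacking $181,000; kidnapping $85,500.
Stacking rule: highest base plus 25% of each additional charge. Highest is armed robbery at $349,400. Additional: $5,400 × 25% = $1,350; $181,000 × 25% = $45,250; $85,500 × 25% = $21,375. Combined base = $349,400 + $67,975 = $417,375.
Offense involved a minor victim (+40%): $417,375 × 1.4 = $584,325.
Defendant has surrendered passport (−5%): $584,325 × 0.95 = $555,108.75.
$555,108.75 is at or above the $6,000 minimum.
Rounded to the nearest dollar: $555,109.

$555,109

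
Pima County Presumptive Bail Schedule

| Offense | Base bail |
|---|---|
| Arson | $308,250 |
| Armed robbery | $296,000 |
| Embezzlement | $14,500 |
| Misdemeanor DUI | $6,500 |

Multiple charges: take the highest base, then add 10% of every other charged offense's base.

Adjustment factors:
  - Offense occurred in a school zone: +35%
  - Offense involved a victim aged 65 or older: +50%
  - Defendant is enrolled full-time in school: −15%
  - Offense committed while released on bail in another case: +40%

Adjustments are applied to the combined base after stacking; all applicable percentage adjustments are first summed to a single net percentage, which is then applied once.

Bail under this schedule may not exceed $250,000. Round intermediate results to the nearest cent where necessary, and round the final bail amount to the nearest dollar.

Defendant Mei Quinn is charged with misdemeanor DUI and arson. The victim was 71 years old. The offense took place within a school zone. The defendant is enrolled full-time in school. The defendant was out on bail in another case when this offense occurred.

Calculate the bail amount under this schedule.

Base amounts from the schedule: misdemeanor DUI $6,500; arson $308,250.
Stacking rule: highest base plus 10% of each additional charge. Highest is arson at $308,250. Additional: $6,500 × 10% = $650. Combined base = $308,250 + $650 = $308,900.
Net percentage adjustment: +35% +50% −15% +40% = +110%. $308,900 × 2.1 = $648,690.
Result $648,690 exceeds the maximum of $250,000; bail is capped at $250,000.

$250,000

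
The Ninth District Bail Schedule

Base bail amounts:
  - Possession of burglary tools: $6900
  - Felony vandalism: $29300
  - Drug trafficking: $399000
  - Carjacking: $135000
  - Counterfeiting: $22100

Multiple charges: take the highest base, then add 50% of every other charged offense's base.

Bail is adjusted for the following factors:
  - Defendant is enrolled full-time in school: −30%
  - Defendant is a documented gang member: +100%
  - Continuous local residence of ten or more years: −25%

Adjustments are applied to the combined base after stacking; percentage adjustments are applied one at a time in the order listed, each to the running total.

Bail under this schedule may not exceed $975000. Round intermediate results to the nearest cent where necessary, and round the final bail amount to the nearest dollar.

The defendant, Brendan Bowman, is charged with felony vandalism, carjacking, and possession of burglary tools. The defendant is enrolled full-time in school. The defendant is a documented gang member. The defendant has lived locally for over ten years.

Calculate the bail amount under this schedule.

Base amounts from the schedule: felony vandalism $29300; carjacking $135000; possession of burglary tools $6900.
Stacking rule: highest base plus 50% of each additional charge. Highest is carjacking at $135000. Additional: $29300 × 50% = $14650; $6900 × 50% = $3450. Combined base = $135000 + $18100 = $153100.
Defendant is enrolled full-time in school (−30%): $153100 × 0.7 = $107170.
Defendant is a documented gang member (+100%): $107170 × 2 = $214340.
Continuous local residence of ten or more years (−25%): $214340 × 0.75 = $160755.
$160755 is within the $975000 maximum.

$160755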